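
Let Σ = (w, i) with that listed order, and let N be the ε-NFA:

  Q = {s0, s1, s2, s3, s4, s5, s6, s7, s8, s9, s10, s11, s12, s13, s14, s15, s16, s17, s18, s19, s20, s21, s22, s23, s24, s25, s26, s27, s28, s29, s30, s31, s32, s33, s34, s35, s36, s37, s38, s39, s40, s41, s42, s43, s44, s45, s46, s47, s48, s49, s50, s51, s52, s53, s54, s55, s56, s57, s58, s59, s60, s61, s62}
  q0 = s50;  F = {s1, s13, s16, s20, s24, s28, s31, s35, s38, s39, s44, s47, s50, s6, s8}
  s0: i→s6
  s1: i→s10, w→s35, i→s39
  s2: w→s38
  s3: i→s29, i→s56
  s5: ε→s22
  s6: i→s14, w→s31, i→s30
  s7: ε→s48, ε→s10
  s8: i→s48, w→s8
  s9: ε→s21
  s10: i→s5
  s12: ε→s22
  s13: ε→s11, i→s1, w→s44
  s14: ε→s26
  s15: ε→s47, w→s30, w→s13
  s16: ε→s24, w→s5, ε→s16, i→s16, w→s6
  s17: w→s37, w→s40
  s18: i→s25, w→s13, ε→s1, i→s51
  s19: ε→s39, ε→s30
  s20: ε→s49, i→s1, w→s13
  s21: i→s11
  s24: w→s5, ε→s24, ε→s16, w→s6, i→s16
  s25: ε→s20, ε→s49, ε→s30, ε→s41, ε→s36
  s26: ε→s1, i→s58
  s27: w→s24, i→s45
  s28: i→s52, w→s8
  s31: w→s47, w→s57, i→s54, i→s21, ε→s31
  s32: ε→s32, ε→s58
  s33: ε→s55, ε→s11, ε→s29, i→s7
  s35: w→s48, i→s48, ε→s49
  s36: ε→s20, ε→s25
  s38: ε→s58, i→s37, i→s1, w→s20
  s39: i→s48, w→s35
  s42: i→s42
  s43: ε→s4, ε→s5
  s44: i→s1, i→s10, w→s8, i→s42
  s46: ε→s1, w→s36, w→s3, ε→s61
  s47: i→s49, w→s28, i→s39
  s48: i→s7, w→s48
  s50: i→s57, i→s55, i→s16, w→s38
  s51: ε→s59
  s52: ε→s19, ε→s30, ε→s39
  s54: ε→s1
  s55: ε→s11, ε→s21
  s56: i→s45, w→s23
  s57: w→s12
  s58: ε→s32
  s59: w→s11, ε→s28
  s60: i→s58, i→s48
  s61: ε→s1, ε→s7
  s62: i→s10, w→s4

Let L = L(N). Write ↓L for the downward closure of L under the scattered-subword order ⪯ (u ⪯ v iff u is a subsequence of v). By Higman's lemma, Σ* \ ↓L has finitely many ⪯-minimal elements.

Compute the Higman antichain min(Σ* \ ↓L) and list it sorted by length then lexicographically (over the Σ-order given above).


min(Σ*\↓L) = [wiww, wiwi, wiii, wwwwwi, iwwwii].

|Q|=63, |F|=15, |δ|=119 (47 ε).
min D↑ (15 st, q0=0, F={11}): 0:w→1,i→2 1:w→3,i→4 2:w→5,i→2 3:w→6,i→4 4:w→7,i→8 5:w→9,i→4 6:w→10,i→4 7:w→11,i→11 8:w→7,i→11 9:w→12,i→4 10:w→13,i→4 11:w→11,i→11 12:w→14,i→8 13:w→13,i→11 14:w→13,i→8 (ε-aug+det+¬).
'wiww': |S_i|=[36, 32, 21, 7, 5] end={s10,s22,s48,s5,s7} — reject; 4/4 single-dels accept.
'wiwi': run [36, 32, 21, 7, 5] end={s10,s22,s48,s5,s7} — reject; 4/4 del acc.
'wiii': |S_i|=[36, 32, 21, 12, 6] end={s10,s22,s42,s48,s5,s7} rej; 4/4 deletions ∈↓L.
'wwwwwi': |S_i|=[36, 32, 25, 21, 17, 8, 5] end={s10,s22,s48,s5,s7} ∉↓L; 6/6 del acc.
'iwwwii': |S_i|=[36, 31, 26, 21, 16, 11, 5] end={s10,s22,s48,s5,s7} rej; 6/6 del acc.
5 obstructions.


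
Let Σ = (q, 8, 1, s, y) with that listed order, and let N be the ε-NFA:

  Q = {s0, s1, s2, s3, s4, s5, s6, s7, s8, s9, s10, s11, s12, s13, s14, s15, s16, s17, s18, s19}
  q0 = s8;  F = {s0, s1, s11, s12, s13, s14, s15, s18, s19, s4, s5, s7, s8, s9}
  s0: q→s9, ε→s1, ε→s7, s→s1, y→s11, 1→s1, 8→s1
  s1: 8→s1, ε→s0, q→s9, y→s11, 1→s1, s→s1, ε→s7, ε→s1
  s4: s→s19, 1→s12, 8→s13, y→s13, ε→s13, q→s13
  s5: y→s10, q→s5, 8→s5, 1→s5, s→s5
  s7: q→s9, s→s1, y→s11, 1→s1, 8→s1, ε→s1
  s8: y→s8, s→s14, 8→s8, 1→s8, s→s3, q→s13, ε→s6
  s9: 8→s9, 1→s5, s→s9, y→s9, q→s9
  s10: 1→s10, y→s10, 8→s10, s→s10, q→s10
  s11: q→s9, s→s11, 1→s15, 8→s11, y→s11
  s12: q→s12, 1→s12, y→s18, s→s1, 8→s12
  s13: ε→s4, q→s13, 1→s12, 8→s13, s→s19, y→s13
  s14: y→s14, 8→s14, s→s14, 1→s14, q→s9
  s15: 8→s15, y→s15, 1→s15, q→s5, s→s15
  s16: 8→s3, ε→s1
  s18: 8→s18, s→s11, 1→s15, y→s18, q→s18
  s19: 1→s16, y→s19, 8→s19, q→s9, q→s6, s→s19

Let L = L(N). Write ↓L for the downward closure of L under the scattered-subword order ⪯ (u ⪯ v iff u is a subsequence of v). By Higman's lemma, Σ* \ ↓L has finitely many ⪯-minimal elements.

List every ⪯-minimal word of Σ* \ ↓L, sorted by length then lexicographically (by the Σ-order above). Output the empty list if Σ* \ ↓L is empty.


|Q|=20, |F|=14, |δ|=88 (10 ε).
min D↑ (12 st, q0=0, F={11}): 0:q→1,8→0,1→0,s→2,y→0 1:q→1,8→1,1→3,s→4,y→1 2:q→5,8→2,1→2,s→2,y→2 3:q→3,8→3,1→3,s→6,y→7 4:q→5,8→4,1→6,s→4,y→4 5:q→5,8→5,1→8,s→5,y→5 6:q→5,8→6,1→6,s→6,y→9 7:q→7,8→7,1→10,s→9,y→7 8:q→8,8→8,1→8,s→8,y→11 9:q→5,8→9,1→10,s→9,y→9 10:q→8,8→10,1→10,s→10,y→10 11:q→11,8→11,1→11,s→11,y→11 [Hopcroft].
'sq1y': run [18, 13, 4, 2, 1] end={s10} — reject; 4/4 del acc.
'q1y1qy': N↓-sim [18, 16, 12, 6, 3, 2, 1] end={s10} rej; 6/6 single-dels accept.
2 obstructions.

A = [sq1y, q1y1qy].


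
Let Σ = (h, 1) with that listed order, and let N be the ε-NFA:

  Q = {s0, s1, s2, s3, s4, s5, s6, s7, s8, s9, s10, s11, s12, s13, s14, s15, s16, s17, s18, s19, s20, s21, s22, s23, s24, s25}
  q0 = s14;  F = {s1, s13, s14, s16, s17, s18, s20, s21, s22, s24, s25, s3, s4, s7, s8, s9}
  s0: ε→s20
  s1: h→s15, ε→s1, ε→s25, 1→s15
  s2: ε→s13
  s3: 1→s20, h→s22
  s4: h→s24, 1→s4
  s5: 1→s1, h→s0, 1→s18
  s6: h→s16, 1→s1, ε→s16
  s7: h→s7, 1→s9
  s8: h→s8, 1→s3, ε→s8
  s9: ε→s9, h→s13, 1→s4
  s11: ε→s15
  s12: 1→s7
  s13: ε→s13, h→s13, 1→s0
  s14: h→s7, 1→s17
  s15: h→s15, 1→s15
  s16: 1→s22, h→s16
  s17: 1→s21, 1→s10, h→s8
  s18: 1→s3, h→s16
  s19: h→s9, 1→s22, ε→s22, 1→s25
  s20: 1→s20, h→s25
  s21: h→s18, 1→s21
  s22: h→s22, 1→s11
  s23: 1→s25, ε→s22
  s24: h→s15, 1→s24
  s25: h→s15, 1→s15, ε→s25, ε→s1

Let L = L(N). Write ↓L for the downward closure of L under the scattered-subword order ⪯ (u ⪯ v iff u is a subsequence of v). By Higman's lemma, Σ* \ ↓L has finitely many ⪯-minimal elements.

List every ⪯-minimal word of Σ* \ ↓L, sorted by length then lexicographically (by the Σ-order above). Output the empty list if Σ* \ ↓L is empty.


|Q|=26, |F|=16, |δ|=58 (13 ε).
min D↑ (16 st, q0=0, F={15}): 0:h→1,1→2 1:h→1,1→3 2:h→4,1→5 3:h→6,1→7 4:h→4,1→8 5:h→9,1→5 6:h→6,1→10 7:h→11,1→7 8:h→12,1→10 9:h→13,1→8 10:h→14,1→10 11:h→15,1→11 12:h→12,1→15 13:h→13,1→12 14:h→15,1→15 15:h→15,1→15 [Hopcroft].
'h11hh': run [20, 16, 12, 8, 4, 1] end={s15} — reject; 5/5 deletions ∈↓L.
'1h1h1': run [20, 18, 13, 9, 5, 2] end={s11,s15} ∉↓L; 5/5 single-dels accept.
'11hh11': N↓-sim [20, 18, 14, 10, 6, 3, 2] end={s11,s15} — reject; 6/6 del acc.
3 obstructions.

Antichain: [h11hh, 1h1h1, 11hh11].


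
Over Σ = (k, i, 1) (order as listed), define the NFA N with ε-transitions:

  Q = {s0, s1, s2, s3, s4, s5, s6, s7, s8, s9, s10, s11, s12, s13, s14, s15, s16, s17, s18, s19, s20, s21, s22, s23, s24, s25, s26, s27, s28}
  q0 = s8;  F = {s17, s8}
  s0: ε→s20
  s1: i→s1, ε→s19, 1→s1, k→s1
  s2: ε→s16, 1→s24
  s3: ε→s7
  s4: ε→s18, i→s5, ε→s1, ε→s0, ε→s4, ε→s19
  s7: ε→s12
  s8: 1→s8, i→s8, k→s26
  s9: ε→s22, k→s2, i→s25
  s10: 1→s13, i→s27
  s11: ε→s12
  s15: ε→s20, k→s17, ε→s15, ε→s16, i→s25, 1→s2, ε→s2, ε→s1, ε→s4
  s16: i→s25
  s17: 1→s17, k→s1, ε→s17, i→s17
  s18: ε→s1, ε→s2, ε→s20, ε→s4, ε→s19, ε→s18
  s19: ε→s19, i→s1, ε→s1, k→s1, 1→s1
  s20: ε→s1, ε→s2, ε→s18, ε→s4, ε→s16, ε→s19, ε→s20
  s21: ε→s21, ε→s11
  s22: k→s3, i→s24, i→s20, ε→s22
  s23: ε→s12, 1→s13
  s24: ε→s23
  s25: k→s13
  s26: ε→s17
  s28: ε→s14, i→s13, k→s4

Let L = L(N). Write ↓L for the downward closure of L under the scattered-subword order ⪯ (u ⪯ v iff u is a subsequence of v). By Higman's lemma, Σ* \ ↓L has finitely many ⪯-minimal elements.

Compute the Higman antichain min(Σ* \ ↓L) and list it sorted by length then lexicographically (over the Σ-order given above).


|Q|=29, |F|=2, |δ|=70 (41 ε).
min D↑ (3 st, q0=0, F={2}): 0:k→1,i→0,1→0 1:k→2,i→1,1→1 2:k→2,i→2,1→2 (ε-aug+det+¬).
'kk': |S_i|=[5, 4, 2] end={s1,s19} — reject; 2/2 del acc.
1 words, ⪯-incomp.

Antichain: [kk].


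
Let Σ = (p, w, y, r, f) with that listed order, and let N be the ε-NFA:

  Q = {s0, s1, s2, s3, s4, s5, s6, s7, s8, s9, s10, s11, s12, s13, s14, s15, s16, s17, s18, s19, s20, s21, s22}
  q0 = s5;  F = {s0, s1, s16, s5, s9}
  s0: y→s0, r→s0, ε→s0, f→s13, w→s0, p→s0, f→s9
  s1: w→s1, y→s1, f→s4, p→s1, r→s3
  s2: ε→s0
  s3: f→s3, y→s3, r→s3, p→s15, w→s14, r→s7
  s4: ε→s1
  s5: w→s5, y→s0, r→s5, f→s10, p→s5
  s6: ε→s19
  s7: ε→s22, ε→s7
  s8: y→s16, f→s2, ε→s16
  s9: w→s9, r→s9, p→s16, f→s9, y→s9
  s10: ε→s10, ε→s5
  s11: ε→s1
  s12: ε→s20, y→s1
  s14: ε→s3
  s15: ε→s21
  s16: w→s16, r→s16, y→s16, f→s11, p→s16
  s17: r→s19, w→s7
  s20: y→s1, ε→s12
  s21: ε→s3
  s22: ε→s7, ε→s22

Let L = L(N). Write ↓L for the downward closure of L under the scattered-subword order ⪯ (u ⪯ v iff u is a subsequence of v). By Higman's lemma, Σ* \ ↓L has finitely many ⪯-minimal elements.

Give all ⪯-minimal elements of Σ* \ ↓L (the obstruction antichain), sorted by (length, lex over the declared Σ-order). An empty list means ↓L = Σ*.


|Q|=23, |F|=5, |δ|=55 (17 ε).
min D↑ (6 st, q0=0, F={5}): 0:p→0,w→0,y→1,r→0,f→0 1:p→1,w→1,y→1,r→1,f→2 2:p→3,w→2,y→2,r→2,f→2 3:p→3,w→3,y→3,r→3,f→4 4:p→4,w→4,y→4,r→5,f→4 5:p→5,w→5,y→5,r→5,f→5 (ε-aug+det+¬).
'yfpfr': |S_i|=[15, 13, 12, 10, 9, 6] end={s14,s15,s21,s22,s3,s7} — reject; 5/5 single-dels accept.
1 minimals (antichain).

Antichain: [yfpfr].


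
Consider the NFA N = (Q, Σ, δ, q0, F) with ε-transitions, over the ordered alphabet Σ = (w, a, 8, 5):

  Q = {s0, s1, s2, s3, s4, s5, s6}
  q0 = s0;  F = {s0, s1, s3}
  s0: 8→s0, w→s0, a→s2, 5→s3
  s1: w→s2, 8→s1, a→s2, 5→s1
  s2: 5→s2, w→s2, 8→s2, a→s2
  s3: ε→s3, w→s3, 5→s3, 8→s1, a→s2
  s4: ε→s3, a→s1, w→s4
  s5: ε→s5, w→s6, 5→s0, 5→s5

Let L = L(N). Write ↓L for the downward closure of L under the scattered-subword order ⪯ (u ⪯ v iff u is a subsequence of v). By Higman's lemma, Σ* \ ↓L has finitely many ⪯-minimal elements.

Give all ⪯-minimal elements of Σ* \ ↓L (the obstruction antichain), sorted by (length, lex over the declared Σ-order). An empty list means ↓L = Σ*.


|Q|=7, |F|=3, |δ|=24 (3 ε).
min D↑ (4 st, q0=0, F={1}): 0:w→0,a→1,8→0,5→2 1:w→1,a→1,8→1,5→1 2:w→2,a→1,8→3,5→2 3:w→1,a→1,8→3,5→3 (ε-aug+det+¬).
'a': |S_i|=[4, 1] end={s2} — reject; 1/1 deletions ∈↓L.
'58w': N↓-sim [4, 3, 2, 1] end={s2} rej; 3/3 del acc.
2 obstructions.

Antichain: [a, 58w].


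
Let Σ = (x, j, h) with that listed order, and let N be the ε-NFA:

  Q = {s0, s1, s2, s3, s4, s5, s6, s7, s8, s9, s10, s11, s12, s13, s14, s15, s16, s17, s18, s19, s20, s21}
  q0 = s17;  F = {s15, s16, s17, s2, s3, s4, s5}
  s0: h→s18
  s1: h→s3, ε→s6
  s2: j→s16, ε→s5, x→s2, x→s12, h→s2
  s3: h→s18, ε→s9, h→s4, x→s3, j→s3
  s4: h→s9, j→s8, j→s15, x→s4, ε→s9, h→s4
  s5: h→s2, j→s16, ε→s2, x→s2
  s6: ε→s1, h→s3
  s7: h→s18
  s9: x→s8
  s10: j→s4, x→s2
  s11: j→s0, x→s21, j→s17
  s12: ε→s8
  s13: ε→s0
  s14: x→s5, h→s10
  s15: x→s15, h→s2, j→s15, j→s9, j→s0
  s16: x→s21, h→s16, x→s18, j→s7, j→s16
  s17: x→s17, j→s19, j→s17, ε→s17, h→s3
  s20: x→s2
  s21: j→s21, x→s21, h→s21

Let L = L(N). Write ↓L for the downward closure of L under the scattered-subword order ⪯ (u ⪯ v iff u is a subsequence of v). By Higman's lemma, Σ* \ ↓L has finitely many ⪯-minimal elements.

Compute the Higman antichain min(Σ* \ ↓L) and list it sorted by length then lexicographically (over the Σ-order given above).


|Q|=22, |F|=7, |δ|=55 (9 ε).
min D↑ (7 st, q0=0, F={6}): 0:x→0,j→0,h→1 1:x→1,j→1,h→2 2:x→2,j→3,h→2 3:x→3,j→3,h→4 4:x→4,j→5,h→4 5:x→6,j→5,h→5 6:x→6,j→6,h→6.
'hhjhjx': run [15, 13, 12, 11, 8, 4, 2] end={s18,s21} — reject; 6/6 del acc.
1 obstructions.

A = [hhjhjx].


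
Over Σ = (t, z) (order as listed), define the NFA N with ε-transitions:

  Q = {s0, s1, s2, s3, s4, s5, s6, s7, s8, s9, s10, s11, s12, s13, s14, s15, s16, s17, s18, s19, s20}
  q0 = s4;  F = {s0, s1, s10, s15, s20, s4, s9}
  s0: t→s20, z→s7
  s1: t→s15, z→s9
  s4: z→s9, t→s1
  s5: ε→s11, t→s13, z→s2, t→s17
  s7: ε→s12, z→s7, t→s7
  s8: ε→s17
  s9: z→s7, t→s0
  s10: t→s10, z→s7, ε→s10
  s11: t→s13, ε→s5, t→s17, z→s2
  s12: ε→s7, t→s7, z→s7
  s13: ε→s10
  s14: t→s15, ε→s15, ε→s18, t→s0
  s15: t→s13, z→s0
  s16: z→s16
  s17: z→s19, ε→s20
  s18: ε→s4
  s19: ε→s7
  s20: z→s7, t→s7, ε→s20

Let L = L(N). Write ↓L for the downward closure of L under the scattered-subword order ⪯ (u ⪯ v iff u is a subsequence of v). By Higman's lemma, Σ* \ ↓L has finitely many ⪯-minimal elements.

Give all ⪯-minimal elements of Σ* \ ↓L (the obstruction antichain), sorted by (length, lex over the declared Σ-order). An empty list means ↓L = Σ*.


Antichain: [zz, tttz, zttt, ttztt].

|Q|=21, |F|=7, |δ|=41 (13 ε).
min D↑ (8 st, q0=0, F={5}): 0:t→1,z→2 1:t→3,z→2 2:t→4,z→5 3:t→6,z→4 4:t→7,z→5 5:t→5,z→5 6:t→6,z→5 7:t→5,z→5 (ε-aug+det+¬).
'zz': N↓-sim [10, 5, 2] end={s12,s7} rej; 2/2 del acc.
'tttz': N↓-sim [10, 9, 7, 5, 2] end={s12,s7} rej; 4/4 deletions ∈↓L.
'zttt': run [10, 5, 4, 3, 2] end={s12,s7} rej; 4/4 deletions ∈↓L.
'ttztt': N↓-sim [10, 9, 7, 4, 3, 2] end={s12,s7} rej; 5/5 single-dels accept.
4 words, ⪯-incomp.


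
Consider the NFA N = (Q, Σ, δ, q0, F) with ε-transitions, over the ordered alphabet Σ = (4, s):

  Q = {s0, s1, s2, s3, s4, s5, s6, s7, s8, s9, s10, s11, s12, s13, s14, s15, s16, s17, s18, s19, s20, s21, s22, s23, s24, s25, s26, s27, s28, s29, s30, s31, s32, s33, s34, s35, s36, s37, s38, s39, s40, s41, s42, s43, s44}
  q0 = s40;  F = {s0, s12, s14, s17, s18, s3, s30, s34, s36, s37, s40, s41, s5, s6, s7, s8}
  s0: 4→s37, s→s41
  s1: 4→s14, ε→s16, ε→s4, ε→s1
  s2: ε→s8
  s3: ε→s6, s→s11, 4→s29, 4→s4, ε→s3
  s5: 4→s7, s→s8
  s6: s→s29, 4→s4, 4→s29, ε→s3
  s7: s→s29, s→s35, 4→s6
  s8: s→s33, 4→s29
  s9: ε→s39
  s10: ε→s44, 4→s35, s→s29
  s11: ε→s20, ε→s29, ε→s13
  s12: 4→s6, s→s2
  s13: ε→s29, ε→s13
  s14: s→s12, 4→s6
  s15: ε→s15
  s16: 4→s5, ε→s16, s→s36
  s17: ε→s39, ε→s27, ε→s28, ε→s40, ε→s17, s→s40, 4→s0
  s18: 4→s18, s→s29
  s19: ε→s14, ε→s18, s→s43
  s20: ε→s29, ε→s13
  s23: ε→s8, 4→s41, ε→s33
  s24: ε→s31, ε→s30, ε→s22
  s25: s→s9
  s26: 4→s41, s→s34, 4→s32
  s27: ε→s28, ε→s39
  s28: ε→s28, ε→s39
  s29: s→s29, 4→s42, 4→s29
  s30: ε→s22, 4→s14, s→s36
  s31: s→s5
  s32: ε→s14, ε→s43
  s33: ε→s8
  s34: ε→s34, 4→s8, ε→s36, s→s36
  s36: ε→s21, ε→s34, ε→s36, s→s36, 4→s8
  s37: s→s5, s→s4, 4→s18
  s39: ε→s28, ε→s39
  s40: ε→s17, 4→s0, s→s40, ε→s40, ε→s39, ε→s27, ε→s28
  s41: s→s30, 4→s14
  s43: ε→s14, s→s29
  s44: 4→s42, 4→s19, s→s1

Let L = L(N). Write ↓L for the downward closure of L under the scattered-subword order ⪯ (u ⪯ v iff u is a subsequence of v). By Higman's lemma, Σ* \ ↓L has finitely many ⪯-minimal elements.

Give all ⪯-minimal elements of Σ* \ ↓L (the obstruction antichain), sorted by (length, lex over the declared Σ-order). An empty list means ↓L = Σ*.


A = [444s, 44ss4, 4s444, 4sss44].

|Q|=45, |F|=16, |δ|=106 (51 ε).
min D↑ (14 st, q0=0, F={8}): 0:4→1,s→0 1:4→2,s→3 2:4→4,s→5 3:4→6,s→7 4:4→4,s→8 5:4→9,s→10 6:4→11,s→12 7:4→6,s→13 8:4→8,s→8 9:4→11,s→8 10:4→8,s→10 11:4→8,s→8 12:4→11,s→10 13:4→10,s→13 [Hopcroft].
'444s': run [30, 25, 18, 11, 6] end={s11,s13,s20,s29,s35,s42} rej; 4/4 deletions ∈↓L.
'44ss4': run [30, 25, 18, 15, 9, 2] end={s29,s42} rej; 5/5 del acc.
'4s444': N↓-sim [30, 25, 22, 15, 8, 3] end={s29,s4,s42} rej; 5/5 del acc.
'4sss44': run [30, 25, 22, 19, 15, 10, 3] end={s29,s4,s42} rej; 6/6 del acc.
4 words, ⪯-incomp.


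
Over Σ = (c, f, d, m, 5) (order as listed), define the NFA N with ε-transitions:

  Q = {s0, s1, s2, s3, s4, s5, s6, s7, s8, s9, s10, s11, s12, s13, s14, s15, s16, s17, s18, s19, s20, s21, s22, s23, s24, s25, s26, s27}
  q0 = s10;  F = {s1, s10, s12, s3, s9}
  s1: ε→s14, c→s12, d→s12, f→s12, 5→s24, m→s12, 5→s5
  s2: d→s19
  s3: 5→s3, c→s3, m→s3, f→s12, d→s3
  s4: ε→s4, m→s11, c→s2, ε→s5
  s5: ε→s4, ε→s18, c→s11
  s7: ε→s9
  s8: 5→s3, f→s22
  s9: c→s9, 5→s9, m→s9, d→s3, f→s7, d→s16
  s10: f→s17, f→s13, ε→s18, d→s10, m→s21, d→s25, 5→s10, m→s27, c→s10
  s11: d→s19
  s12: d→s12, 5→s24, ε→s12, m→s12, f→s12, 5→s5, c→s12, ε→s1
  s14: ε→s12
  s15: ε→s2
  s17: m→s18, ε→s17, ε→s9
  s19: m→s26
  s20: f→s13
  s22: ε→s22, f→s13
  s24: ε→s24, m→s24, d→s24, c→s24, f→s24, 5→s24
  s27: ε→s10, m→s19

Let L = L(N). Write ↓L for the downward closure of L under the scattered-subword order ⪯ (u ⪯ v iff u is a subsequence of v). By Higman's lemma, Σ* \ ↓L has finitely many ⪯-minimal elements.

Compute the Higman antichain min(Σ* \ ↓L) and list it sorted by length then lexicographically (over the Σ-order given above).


Antichain: [fdf5].

|Q|=28, |F|=5, |δ|=64 (16 ε).
min D↑ (5 st, q0=0, F={4}): 0:c→0,f→1,d→0,m→0,5→0 1:c→1,f→1,d→2,m→1,5→1 2:c→2,f→3,d→2,m→2,5→2 3:c→3,f→3,d→3,m→3,5→4 4:c→4,f→4,d→4,m→4,5→4 (ε-aug+det+¬).
'fdf5': N↓-sim [21, 17, 13, 11, 8] end={s11,s18,s19,s2,s24,s26,s4,s5} ∉↓L; 4/4 single-dels accept.
1 minimals (antichain).


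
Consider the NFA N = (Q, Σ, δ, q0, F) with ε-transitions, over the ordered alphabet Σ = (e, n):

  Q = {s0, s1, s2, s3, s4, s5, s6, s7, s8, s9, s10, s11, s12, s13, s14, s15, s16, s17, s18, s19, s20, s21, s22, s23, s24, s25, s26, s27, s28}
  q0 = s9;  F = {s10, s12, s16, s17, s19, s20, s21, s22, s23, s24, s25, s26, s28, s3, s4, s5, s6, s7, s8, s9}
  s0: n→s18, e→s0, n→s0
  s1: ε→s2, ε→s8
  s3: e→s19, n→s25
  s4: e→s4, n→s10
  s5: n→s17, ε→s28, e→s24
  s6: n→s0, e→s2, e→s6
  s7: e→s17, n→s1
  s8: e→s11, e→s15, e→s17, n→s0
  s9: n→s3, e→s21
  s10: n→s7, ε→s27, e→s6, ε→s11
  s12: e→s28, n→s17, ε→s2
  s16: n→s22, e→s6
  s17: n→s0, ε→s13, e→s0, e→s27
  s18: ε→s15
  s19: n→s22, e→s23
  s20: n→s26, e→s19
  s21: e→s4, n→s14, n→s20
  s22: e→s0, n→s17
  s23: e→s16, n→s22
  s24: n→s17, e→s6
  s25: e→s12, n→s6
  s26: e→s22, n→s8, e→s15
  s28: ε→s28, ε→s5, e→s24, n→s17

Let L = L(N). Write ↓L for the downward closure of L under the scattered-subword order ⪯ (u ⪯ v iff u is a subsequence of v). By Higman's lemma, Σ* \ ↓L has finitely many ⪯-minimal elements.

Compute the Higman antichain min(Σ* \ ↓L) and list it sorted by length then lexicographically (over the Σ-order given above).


A = [nene, nnnn, eenen, ennee, neeeen].

|Q|=29, |F|=20, |δ|=59 (10 ε).
min D↑ (20 st, q0=0, F={16}): 0:e→1,n→2 1:e→3,n→4 2:e→5,n→6 3:e→3,n→7 4:e→5,n→8 5:e→9,n→10 6:e→11,n→12 7:e→12,n→13 8:e→10,n→14 9:e→15,n→10 10:e→16,n→17 11:e→18,n→17 12:e→12,n→16 13:e→17,n→14 14:e→17,n→16 15:e→12,n→10 16:e→16,n→16 17:e→16,n→16 18:e→19,n→17 19:e→12,n→17 [Hopcroft].
'nene': run [29, 26, 17, 7, 4] end={s0,s15,s18,s27} rej; 4/4 single-dels accept.
'nnnn': run [29, 26, 19, 11, 3] end={s0,s15,s18} — reject; 4/4 deletions ∈↓L.
'eenen': N↓-sim [29, 26, 21, 14, 9, 3] end={s0,s15,s18} ∉↓L; 5/5 deletions ∈↓L.
'ennee': N↓-sim [29, 26, 20, 13, 8, 4] end={s0,s15,s18,s27} ∉↓L; 5/5 single-dels accept.
'neeeen': N↓-sim [29, 26, 17, 14, 11, 6, 3] end={s0,s15,s18} rej; 6/6 single-dels accept.
5 minimals (antichain).


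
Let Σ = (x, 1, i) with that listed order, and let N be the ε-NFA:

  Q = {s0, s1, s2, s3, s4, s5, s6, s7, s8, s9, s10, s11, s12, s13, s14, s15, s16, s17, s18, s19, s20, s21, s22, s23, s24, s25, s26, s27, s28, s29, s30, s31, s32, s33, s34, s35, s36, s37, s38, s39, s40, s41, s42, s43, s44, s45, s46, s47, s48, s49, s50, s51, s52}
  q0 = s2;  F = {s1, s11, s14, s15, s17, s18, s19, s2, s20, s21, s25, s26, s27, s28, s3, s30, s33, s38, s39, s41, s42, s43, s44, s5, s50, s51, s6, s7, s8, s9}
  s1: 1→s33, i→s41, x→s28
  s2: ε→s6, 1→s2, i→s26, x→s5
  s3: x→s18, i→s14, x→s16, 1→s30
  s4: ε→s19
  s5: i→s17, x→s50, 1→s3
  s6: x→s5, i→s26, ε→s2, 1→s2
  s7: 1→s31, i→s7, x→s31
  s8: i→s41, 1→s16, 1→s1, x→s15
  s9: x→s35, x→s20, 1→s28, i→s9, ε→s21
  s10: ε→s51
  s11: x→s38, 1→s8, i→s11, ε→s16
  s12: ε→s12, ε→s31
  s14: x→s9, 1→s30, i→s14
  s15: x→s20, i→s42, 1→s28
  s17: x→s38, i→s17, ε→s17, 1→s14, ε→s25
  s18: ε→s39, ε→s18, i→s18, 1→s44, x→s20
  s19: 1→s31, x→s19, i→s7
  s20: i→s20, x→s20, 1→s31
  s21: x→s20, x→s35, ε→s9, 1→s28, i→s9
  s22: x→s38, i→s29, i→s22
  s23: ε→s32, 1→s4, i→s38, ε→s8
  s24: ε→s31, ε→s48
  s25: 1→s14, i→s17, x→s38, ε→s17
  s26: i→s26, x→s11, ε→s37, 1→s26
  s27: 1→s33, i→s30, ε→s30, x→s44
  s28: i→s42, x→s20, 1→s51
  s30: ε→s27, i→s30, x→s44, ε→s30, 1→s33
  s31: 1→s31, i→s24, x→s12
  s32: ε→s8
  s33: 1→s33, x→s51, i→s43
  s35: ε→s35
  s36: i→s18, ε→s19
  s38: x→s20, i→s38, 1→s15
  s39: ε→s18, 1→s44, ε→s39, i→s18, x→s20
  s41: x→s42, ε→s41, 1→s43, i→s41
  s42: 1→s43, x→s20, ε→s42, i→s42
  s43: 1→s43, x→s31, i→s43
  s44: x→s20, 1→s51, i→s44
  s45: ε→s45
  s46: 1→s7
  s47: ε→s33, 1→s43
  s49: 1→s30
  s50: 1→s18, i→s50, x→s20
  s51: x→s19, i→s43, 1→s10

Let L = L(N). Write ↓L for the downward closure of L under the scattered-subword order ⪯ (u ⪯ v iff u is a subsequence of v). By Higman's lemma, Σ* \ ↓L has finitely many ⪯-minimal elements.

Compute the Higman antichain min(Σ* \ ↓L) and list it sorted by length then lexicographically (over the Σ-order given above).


Antichain: [xxx1, x111ix, ix1i1x].

|Q|=53, |F|=30, |δ|=137 (31 ε).
min D↑ (26 st, q0=0, F={13}): 0:x→1,1→0,i→2 1:x→3,1→4,i→5 2:x→6,1→2,i→2 3:x→7,1→8,i→3 4:x→8,1→9,i→10 5:x→11,1→10,i→5 6:x→11,1→12,i→6 7:x→7,1→13,i→7 8:x→7,1→14,i→8 9:x→14,1→15,i→9 10:x→16,1→9,i→10 11:x→7,1→17,i→11 12:x→17,1→18,i→19 13:x→13,1→13,i→13 14:x→7,1→20,i→14 15:x→20,1→15,i→21 16:x→7,1→22,i→16 17:x→7,1→22,i→23 18:x→22,1→15,i→19 19:x→23,1→21,i→19 20:x→24,1→20,i→21 21:x→13,1→21,i→21 22:x→7,1→20,i→23 23:x→7,1→21,i→23 24:x→24,1→13,i→25 25:x→13,1→13,i→25 (ε-aug+det+¬).
'xxx1': run [38, 34, 22, 8, 4] end={s12,s24,s31,s48} — reject; 4/4 del acc.
'x111ix': |S_i|=[38, 34, 28, 19, 10, 6, 4] end={s12,s24,s31,s48} rej; 6/6 del acc.
'ix1i1x': |S_i|=[38, 34, 24, 18, 9, 5, 4] end={s12,s24,s31,s48} — reject; 6/6 del acc.
3 words, ⪯-incomp.


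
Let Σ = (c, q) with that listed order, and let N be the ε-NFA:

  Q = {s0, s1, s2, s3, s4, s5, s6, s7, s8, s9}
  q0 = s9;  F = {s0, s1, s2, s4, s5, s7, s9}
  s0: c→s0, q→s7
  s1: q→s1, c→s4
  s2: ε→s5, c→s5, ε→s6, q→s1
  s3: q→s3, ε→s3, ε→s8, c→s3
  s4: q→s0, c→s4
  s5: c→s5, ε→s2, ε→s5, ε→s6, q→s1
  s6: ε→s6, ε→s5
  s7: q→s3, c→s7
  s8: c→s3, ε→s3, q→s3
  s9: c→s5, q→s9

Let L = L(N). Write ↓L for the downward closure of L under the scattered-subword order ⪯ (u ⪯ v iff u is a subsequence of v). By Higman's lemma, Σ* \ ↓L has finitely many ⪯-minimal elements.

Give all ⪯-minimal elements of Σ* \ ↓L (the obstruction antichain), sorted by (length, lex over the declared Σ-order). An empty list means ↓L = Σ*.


|Q|=10, |F|=7, |δ|=28 (10 ε).
min D↑ (7 st, q0=0, F={6}): 0:c→1,q→0 1:c→1,q→2 2:c→3,q→2 3:c→3,q→4 4:c→4,q→5 5:c→5,q→6 6:c→6,q→6.
'cqcqqq': run [10, 9, 6, 5, 4, 3, 2] end={s3,s8} — reject; 6/6 deletions ∈↓L.
1 minimals (antichain).

A = [cqcqqq].


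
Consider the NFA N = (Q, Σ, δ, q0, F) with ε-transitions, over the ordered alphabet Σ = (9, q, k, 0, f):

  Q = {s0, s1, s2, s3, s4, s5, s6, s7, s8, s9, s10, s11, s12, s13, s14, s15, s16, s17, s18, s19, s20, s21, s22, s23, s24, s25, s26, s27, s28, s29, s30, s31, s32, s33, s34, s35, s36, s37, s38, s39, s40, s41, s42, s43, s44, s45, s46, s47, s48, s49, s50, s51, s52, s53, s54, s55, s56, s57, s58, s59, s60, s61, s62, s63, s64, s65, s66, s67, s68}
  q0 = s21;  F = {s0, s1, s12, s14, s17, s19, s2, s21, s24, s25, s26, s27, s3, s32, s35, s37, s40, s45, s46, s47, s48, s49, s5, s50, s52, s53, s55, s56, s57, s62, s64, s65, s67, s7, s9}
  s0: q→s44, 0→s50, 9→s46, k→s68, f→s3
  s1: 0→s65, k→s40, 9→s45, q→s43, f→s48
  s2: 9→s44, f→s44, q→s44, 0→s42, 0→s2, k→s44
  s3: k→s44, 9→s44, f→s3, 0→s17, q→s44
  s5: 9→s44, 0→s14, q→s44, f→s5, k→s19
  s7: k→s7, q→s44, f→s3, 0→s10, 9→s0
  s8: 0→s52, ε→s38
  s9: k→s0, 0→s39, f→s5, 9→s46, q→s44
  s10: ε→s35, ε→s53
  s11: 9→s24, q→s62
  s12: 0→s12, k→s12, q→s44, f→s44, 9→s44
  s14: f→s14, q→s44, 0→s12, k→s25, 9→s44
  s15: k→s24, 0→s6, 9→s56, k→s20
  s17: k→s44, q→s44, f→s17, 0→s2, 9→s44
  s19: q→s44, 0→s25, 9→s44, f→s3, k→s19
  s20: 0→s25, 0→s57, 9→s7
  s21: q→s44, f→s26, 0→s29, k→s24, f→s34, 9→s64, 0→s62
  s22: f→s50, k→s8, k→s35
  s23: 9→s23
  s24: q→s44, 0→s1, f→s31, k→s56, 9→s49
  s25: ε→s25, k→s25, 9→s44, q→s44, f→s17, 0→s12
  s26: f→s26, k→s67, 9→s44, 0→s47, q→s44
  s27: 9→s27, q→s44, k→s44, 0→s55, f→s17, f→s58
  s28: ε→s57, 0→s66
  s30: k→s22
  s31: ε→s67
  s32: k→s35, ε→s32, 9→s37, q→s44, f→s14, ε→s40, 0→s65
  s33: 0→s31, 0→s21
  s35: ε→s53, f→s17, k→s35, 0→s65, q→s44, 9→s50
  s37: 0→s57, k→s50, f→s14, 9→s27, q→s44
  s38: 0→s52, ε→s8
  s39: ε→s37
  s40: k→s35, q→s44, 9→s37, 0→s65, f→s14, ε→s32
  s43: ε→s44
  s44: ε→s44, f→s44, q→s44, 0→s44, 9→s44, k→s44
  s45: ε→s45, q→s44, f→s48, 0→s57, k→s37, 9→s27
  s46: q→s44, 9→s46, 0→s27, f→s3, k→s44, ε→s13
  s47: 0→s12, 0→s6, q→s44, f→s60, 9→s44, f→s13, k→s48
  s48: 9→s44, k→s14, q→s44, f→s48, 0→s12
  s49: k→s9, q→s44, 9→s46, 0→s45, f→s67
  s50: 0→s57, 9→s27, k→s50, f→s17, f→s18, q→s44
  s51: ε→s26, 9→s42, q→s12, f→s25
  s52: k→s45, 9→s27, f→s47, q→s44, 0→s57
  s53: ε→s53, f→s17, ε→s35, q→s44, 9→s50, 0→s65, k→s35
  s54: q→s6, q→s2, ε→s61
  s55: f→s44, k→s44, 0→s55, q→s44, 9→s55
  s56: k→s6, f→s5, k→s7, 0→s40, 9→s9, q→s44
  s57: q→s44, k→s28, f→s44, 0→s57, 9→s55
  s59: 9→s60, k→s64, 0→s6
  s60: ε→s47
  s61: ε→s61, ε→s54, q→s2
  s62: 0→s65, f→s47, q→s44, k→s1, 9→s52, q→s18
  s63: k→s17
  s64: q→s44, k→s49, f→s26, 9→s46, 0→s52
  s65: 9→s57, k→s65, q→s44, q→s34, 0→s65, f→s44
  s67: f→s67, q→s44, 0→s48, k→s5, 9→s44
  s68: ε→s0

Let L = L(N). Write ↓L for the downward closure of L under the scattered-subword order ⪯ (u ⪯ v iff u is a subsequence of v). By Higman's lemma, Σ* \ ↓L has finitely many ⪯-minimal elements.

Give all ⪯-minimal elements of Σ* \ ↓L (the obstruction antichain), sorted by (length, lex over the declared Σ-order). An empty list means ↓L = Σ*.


|Q|=69, |F|=35, |δ|=243 (24 ε).
min D↑ (34 st, q0=0, F={2}): 0:9→1,q→2,k→3,0→4,f→5 1:9→6,q→2,k→7,0→8,f→5 2:9→2,q→2,k→2,0→2,f→2 3:9→7,q→2,k→9,0→10,f→11 4:9→8,q→2,k→10,0→12,f→13 5:9→2,q→2,k→11,0→13,f→5 6:9→6,q→2,k→2,0→14,f→15 7:9→6,q→2,k→16,0→17,f→11 8:9→14,q→2,k→17,0→18,f→13 9:9→16,q→2,k→19,0→20,f→21 10:9→17,q→2,k→20,0→12,f→22 11:9→2,q→2,k→21,0→22,f→11 12:9→18,q→2,k→12,0→12,f→2 13:9→2,q→2,k→22,0→23,f→13 14:9→14,q→2,k→2,0→24,f→25 15:9→2,q→2,k→2,0→25,f→15 16:9→6,q→2,k→26,0→27,f→21 17:9→14,q→2,k→27,0→18,f→22 18:9→24,q→2,k→18,0→18,f→2 19:9→26,q→2,k→19,0→28,f→15 20:9→27,q→2,k→28,0→12,f→29 21:9→2,q→2,k→30,0→29,f→21 22:9→2,q→2,k→29,0→23,f→22 23:9→2,q→2,k→23,0→23,f→2 24:9→24,q→2,k→2,0→24,f→2 25:9→2,q→2,k→2,0→31,f→25 26:9→6,q→2,k→26,0→32,f→15 27:9→14,q→2,k→32,0→18,f→29 28:9→32,q→2,k→28,0→12,f→25 29:9→2,q→2,k→33,0→23,f→29 30:9→2,q→2,k→30,0→33,f→15 31:9→2,q→2,k→2,0→31,f→2 32:9→14,q→2,k→32,0→18,f→25 33:9→2,q→2,k→33,0→23,f→25 (ε-aug+det+¬).
'q': run [51, 4] end={s18,s34,s43,s44} — reject; 1/1 deletions ∈↓L.
'f9': run [51, 21, 1] end={s44} ∉↓L; 2/2 del acc.
'99k': run [51, 35, 10, 1] end={s44} ∉↓L; 3/3 single-dels accept.
'00f': run [51, 35, 11, 1] end={s44} rej; 3/3 single-dels accept.
'kkkfk': |S_i|=[51, 43, 35, 27, 7, 1] end={s44} — reject; 5/5 deletions ∈↓L.
5 minimals (antichain).

A = [q, f9, 99k, 00f, kkkfk].


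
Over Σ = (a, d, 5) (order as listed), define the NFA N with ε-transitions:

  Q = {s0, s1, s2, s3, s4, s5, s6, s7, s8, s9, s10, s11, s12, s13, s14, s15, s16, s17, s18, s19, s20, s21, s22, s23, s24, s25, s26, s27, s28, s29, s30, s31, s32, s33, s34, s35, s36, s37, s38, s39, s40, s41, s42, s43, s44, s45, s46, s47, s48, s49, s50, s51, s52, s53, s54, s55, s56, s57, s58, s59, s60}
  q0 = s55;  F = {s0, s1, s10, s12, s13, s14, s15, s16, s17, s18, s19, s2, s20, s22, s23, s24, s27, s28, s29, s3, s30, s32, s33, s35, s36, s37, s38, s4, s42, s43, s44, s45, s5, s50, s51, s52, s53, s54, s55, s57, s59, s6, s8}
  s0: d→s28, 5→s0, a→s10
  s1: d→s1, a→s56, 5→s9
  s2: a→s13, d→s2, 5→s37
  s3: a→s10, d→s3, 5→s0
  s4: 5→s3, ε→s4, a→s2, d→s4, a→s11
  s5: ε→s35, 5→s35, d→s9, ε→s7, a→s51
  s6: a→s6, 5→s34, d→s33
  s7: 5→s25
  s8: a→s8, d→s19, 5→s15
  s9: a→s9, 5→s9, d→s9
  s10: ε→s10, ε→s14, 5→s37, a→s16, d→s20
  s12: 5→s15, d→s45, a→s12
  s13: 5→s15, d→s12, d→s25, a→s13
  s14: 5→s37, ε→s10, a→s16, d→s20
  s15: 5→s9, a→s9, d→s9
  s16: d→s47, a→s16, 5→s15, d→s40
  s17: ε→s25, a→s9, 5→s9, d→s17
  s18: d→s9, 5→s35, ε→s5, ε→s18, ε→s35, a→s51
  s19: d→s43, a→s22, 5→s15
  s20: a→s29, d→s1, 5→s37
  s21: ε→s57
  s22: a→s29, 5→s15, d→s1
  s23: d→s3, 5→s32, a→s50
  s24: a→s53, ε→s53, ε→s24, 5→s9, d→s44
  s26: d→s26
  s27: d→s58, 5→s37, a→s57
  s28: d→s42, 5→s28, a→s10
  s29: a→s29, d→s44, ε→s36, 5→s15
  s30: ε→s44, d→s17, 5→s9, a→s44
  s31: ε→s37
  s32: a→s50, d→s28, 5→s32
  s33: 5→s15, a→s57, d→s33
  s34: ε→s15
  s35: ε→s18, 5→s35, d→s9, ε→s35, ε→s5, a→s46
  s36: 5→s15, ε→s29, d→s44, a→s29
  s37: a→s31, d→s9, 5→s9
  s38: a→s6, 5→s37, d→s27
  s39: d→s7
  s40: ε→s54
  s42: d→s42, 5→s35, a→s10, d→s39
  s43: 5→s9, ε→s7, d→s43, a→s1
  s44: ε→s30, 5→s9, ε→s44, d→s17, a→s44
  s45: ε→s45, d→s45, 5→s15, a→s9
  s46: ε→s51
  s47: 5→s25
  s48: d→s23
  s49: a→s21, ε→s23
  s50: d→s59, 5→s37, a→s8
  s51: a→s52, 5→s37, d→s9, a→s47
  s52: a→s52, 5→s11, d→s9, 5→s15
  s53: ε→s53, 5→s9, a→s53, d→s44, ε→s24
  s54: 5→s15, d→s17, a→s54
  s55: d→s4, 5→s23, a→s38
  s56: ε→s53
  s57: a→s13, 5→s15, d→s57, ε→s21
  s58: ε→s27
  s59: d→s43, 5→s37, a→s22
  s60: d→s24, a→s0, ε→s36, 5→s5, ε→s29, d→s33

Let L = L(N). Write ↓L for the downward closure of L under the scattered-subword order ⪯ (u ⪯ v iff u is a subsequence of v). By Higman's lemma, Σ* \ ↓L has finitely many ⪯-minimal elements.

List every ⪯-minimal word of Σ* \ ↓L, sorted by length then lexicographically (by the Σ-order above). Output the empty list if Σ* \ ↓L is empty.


|Q|=61, |F|=43, |δ|=183 (35 ε).
min D↑ (38 st, q0=0, F={14}): 0:a→1,d→2,5→3 1:a→4,d→5,5→6 2:a→7,d→2,5→8 3:a→9,d→8,5→10 4:a→4,d→11,5→12 5:a→13,d→5,5→6 6:a→6,d→14,5→14 7:a→15,d→7,5→6 8:a→16,d→8,5→17 9:a→18,d→19,5→6 10:a→9,d→20,5→10 11:a→13,d→11,5→12 12:a→14,d→14,5→14 13:a→15,d→13,5→12 14:a→14,d→14,5→14 15:a→15,d→21,5→12 16:a→22,d→23,5→6 17:a→16,d→20,5→17 18:a→18,d→24,5→12 19:a→25,d→26,5→6 20:a→16,d→27,5→20 21:a→21,d→28,5→12 22:a→22,d→29,5→12 23:a→30,d→31,5→6 24:a→25,d→26,5→12 25:a→30,d→31,5→12 26:a→31,d→26,5→14 27:a→16,d→27,5→32 28:a→14,d→28,5→12 29:a→29,d→33,5→12 30:a→30,d→34,5→12 31:a→35,d→31,5→14 32:a→36,d→14,5→32 33:a→14,d→33,5→14 34:a→34,d→33,5→14 35:a→35,d→34,5→14 36:a→37,d→14,5→6 37:a→37,d→14,5→12 [Hopcroft].
'a5d': |S_i|=[56, 44, 7, 1] end={s9} rej; 3/3 single-dels accept.
'a55': N↓-sim [56, 44, 7, 1] end={s9} rej; 3/3 single-dels accept.
'aa5a': N↓-sim [56, 44, 33, 5, 1] end={s9} rej; 4/4 del acc.
'5add5': run [56, 43, 32, 23, 11, 2] end={s25,s9} ∉↓L; 5/5 single-dels accept.
'daadda': |S_i|=[56, 48, 32, 22, 11, 5, 1] end={s9} ∉↓L; 6/6 single-dels accept.
'55dd5d': N↓-sim [56, 43, 40, 36, 32, 14, 1] end={s9} — reject; 6/6 single-dels accept.
6 obstructions.

Antichain: [a5d, a55, aa5a, 5add5, daadda, 55dd5d].


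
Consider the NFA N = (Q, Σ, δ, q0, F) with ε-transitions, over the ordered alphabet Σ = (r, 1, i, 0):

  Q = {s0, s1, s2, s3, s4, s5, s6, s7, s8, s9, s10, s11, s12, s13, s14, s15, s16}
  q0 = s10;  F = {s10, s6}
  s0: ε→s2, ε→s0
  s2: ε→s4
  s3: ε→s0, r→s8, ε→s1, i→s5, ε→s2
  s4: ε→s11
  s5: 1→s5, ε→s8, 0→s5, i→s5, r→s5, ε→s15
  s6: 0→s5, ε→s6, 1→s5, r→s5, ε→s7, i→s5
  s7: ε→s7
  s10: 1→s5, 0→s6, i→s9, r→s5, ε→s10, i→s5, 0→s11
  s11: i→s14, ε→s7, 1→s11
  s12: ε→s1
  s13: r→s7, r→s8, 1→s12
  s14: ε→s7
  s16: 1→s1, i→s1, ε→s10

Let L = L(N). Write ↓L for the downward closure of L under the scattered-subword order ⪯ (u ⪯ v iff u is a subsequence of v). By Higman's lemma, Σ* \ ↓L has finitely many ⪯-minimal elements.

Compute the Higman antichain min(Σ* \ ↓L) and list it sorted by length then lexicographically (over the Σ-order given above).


A = [r, 1, i, 00].

|Q|=17, |F|=2, |δ|=40 (17 ε).
min D↑ (3 st, q0=0, F={1}): 0:r→1,1→1,i→1,0→2 1:r→1,1→1,i→1,0→1 2:r→1,1→1,i→1,0→1.
'r': |S_i|=[9, 3] end={s15,s5,s8} — reject; 1/1 del acc.
'1': run [9, 6] end={s11,s14,s15,s5,s7,s8} — reject; 1/1 deletions ∈↓L.
'i': N↓-sim [9, 6] end={s14,s15,s5,s7,s8,s9} — reject; 1/1 deletions ∈↓L.
'00': N↓-sim [9, 7, 3] end={s15,s5,s8} — reject; 2/2 del acc.
4 minimals (antichain).


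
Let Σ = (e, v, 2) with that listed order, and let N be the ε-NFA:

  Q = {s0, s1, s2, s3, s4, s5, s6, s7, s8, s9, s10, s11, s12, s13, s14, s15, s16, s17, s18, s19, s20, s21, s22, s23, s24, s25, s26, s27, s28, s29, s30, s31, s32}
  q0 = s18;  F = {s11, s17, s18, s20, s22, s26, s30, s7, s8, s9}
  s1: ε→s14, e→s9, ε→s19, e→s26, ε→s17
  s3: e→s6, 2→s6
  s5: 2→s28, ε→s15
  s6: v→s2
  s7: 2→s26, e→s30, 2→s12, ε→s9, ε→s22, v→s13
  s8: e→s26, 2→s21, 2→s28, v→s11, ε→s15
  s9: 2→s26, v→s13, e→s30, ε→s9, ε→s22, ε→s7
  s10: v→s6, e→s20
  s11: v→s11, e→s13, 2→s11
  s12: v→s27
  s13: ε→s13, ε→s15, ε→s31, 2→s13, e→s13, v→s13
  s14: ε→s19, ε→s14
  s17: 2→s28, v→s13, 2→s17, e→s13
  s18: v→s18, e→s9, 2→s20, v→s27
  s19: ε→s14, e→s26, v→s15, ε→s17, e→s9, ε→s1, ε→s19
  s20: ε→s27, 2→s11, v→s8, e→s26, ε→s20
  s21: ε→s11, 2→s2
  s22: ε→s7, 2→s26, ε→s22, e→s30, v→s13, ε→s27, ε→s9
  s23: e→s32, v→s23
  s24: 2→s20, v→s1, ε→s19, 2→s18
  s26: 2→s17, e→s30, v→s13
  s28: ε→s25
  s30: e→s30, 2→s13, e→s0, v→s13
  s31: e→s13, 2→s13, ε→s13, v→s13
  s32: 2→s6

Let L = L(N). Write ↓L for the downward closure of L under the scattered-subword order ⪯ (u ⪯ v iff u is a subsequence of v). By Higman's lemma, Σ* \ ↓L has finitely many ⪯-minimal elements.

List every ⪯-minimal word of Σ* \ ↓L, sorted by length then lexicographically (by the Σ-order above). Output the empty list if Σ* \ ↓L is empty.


|Q|=33, |F|=10, |δ|=89 (29 ε).
min D↑ (9 st, q0=0, F={4}): 0:e→1,v→0,2→2 1:e→3,v→4,2→5 2:e→5,v→6,2→7 3:e→3,v→4,2→4 4:e→4,v→4,2→4 5:e→3,v→4,2→8 6:e→5,v→7,2→7 7:e→4,v→7,2→7 8:e→4,v→4,2→8 [Hopcroft].
'ev': run [20, 14, 4] end={s13,s15,s27,s31} rej; 2/2 del acc.
'ee2': N↓-sim [20, 14, 5, 3] end={s13,s15,s31} — reject; 3/3 single-dels accept.
'22e': N↓-sim [20, 16, 9, 3] end={s13,s15,s31} ∉↓L; 3/3 deletions ∈↓L.
'2vve': run [20, 16, 14, 4, 3] end={s13,s15,s31} ∉↓L; 4/4 deletions ∈↓L.
4 words, ⪯-incomp.

Antichain: [ev, ee2, 22e, 2vve].


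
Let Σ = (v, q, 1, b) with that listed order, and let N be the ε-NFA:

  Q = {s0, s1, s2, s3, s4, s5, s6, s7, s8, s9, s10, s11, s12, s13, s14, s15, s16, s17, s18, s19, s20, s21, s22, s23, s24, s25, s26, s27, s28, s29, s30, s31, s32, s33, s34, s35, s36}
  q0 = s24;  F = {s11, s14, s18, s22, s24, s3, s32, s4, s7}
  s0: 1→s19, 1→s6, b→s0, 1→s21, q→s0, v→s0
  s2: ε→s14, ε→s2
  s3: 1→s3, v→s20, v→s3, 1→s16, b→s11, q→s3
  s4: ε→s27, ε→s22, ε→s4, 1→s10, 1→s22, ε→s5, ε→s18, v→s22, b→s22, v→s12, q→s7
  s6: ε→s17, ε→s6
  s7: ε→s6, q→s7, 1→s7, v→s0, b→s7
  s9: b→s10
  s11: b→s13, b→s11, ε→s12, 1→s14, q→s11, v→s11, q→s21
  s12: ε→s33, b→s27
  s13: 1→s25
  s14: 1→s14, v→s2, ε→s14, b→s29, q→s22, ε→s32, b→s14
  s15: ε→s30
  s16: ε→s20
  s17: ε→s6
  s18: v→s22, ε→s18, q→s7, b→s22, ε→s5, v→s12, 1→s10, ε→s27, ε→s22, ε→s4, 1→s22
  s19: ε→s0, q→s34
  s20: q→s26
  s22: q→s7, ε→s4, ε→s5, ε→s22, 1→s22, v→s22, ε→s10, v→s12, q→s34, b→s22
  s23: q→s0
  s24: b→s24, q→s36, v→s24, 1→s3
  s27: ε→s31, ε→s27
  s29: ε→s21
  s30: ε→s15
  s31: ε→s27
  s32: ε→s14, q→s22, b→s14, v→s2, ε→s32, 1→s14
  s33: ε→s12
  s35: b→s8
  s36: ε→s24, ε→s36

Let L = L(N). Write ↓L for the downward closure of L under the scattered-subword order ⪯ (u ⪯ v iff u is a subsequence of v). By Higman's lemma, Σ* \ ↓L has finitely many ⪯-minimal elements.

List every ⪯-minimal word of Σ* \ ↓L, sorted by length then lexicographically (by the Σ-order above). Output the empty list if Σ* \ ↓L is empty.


min(Σ*\↓L) = [1b1qqv].

|Q|=37, |F|=9, |δ|=97 (37 ε).
min D↑ (7 st, q0=0, F={6}): 0:v→0,q→0,1→1,b→0 1:v→1,q→1,1→1,b→2 2:v→2,q→2,1→3,b→2 3:v→3,q→4,1→3,b→3 4:v→4,q→5,1→4,b→4 5:v→6,q→5,1→5,b→5 6:v→6,q→6,1→6,b→6.
'1b1qqv': run [29, 27, 23, 21, 16, 7, 6] end={s0,s17,s19,s21,s34,s6} rej; 6/6 deletions ∈↓L.
1 words, ⪯-incomp.
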